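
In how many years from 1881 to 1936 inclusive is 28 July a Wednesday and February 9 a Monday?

Check each year's weekday for 28 July and February 9:
  1881: Thu/Wed  1882: Fri/Thu  1883: Sat/Fri  1884: Mon/Sat  1885: Tue/Mon  1886: Wed/Tue  1887: Thu/Wed  1888: Sat/Thu  1889: Sun/Sat  1890: Mon/Sun  1891: Tue/Mon  1892: Thu/Tue  1893: Fri/Thu  1894: Sat/Fri  …(28 more)…  1923: Sat/Fri  1924: Mon/Sat  1925: Tue/Mon  1926: Wed/Tue  1927: Thu/Wed  1928: Sat/Thu  1929: Sun/Sat  1930: Mon/Sun  1931: Tue/Mon  1932: Thu/Tue  1933: Fri/Thu  1934: Sat/Fri  1935: Sun/Sat  1936: Tue/Sun
Both conditions hold in: 1920 — 1.

1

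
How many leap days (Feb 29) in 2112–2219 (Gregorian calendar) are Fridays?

Leap years in 2112–2219: 26 of them.
Feb 29 weekday advances by 5 (mod 7) from one leap year to the next four years later (or differs when a century non-leap intervenes).
Leap-day weekdays: 2112:Mon 2116:Sat 2120:Thu 2124:Tue 2128:Sun 2132:Fri✓ 2136:Wed 2140:Mon 2144:Sat 2148:Thu 2152:Tue 2156:Sun 2160:Fri✓ 2164:Wed 2168:Mon 2172:Sat 2176:Thu 2180:Tue 2184:Sun 2188:Fri✓ 2192:Wed 2196:Mon 2204:Wed 2208:Mon 2212:Sat 2216:Thu
Friday: 2132, 2160, 2188 → 3.

3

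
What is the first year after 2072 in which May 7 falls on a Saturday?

From one year to the next, a fixed date's weekday advances by 1, or by 2 when a Feb 29 lies between the two dates.
2072: May 7 is Saturday.
2073: Sunday (+1)
2074: Monday (+1)
2075: Tuesday (+1)
2076: Thursday (+2)
2077: Friday (+1)
2078: Saturday (+1)
May 7 falls on a Saturday in 2078.

2078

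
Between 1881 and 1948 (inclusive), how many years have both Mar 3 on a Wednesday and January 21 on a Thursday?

7

Check each year's weekday for Mar 3 and January 21:
  1881: Thu/Fri  1882: Fri/Sat  1883: Sat/Sun  1884: Mon/Mon  1885: Tue/Wed  1886: Wed/Thu ✓  1887: Thu/Fri  1888: Sat/Sat  1889: Sun/Mon  1890: Mon/Tue  1891: Tue/Wed  1892: Thu/Thu  1893: Fri/Sat  1894: Sat/Sun  …(40 more)…  1935: Sun/Mon  1936: Tue/Tue  1937: Wed/Thu ✓  1938: Thu/Fri  1939: Fri/Sat  1940: Sun/Sun  1941: Mon/Tue  1942: Tue/Wed  1943: Wed/Thu ✓  1944: Fri/Fri  1945: Sat/Sun  1946: Sun/Mon  1947: Mon/Tue  1948: Wed/Wed
Both conditions hold in: 1886, 1897, 1909, 1915, 1926, 1937, 1943 — 7.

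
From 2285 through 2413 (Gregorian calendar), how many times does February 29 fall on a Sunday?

4

Leap years in 2285–2413: 31 of them.
Feb 29 weekday advances by 5 (mod 7) from one leap year to the next four years later (or differs when a century non-leap intervenes).
Leap-day weekdays: 2288:Wed 2292:Mon 2296:Sat 2304:Mon 2308:Sat 2312:Thu 2316:Tue 2320:Sun✓ 2324:Fri 2328:Wed 2332:Mon 2336:Sat 2340:Thu …(5 more)… 2364:Sat 2368:Thu 2372:Tue 2376:Sun✓ 2380:Fri 2384:Wed 2388:Mon 2392:Sat 2396:Thu 2400:Tue 2404:Sun✓ 2408:Fri 2412:Wed
Sunday: 2320, 2348, 2376, 2404 → 4.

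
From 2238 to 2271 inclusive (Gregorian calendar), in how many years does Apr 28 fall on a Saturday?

Track Apr 28's weekday year by year (advancing +1, or +2 across a Feb 29):
  2238: Sat ✓  2239: Sun (+1)  2240: Tue (+2)  2241: Wed (+1)  2242: Thu (+1)
  2243: Fri (+1)  2244: Sun (+2)  2245: Mon (+1)  2246: Tue (+1)  2247: Wed (+1)
  2248: Fri (+2)  2249: Sat (+1) ✓  2250: Sun (+1)  2251: Mon (+1)  … (6 more years) …
  2258: Wed (+1)  2259: Thu (+1)  2260: Sat (+2) ✓  2261: Sun (+1)  2262: Mon (+1)
  2263: Tue (+1)  2264: Thu (+2)  2265: Fri (+1)  2266: Sat (+1) ✓  2267: Sun (+1)
  2268: Tue (+2)  2269: Wed (+1)  2270: Thu (+1)  2271: Fri (+1)
Saturday years: 2238, 2249, 2255, 2260, 2266 — 5 in total.

5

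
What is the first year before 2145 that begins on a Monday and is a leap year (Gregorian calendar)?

2120

Jan 1 advances by 2 weekdays after a leap year and by 1 after a common year.
2145: Jan 1 is Friday.
2144: Wednesday (leap)
2143: Tuesday
2142: Monday
2141: Sunday
2140: Friday (leap)
2139: Thursday
2138: Wednesday
2137: Tuesday
2136: Sunday (leap)
2135: Saturday
2134: Friday
2133: Thursday
2132: Tuesday (leap)
2131: Monday
2130: Sunday
2129: Saturday
2128: Thursday (leap)
2127: Wednesday
2126: Tuesday
2125: Monday
2124: Saturday (leap)
2123: Friday
2122: Thursday
2121: Wednesday
2120: Monday (leap)
2120 begins on a Monday and is a leap year.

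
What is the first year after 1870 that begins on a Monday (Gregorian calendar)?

Jan 1 advances by 2 weekdays after a leap year and by 1 after a common year.
1870: Jan 1 is Saturday.
1871: Sunday
1872: Monday (leap)
1872 begins on a Monday

1872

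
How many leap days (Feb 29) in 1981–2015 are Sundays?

Leap years in 1981–2015: 8 of them.
Feb 29 weekday advances by 5 (mod 7) from one leap year to the next four years later (or differs when a century non-leap intervenes).
Leap-day weekdays: 1984:Wed 1988:Mon 1992:Sat 1996:Thu 2000:Tue 2004:Sun✓ 2008:Fri 2012:Wed
Sunday: 2004 → 1.

1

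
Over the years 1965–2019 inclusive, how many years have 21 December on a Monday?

Track 21 December's weekday year by year (advancing +1, or +2 across a Feb 29):
  1965: Tue  1966: Wed (+1)  1967: Thu (+1)  1968: Sat (+2)  1969: Sun (+1)
  1970: Mon (+1) ✓  1971: Tue (+1)  1972: Thu (+2)  1973: Fri (+1)  1974: Sat (+1)
  1975: Sun (+1)  1976: Tue (+2)  1977: Wed (+1)  1978: Thu (+1)  … (27 more years) …
  2006: Thu (+1)  2007: Fri (+1)  2008: Sun (+2)  2009: Mon (+1) ✓  2010: Tue (+1)
  2011: Wed (+1)  2012: Fri (+2)  2013: Sat (+1)  2014: Sun (+1)  2015: Mon (+1) ✓
  2016: Wed (+2)  2017: Thu (+1)  2018: Fri (+1)  2019: Sat (+1)
Monday years: 1970, 1981, 1987, 1992, 1998, 2009, 2015 — 7 in total.

7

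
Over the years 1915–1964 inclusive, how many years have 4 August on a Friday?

Track 4 August's weekday year by year (advancing +1, or +2 across a Feb 29):
  1915: Wed  1916: Fri (+2) ✓  1917: Sat (+1)  1918: Sun (+1)  1919: Mon (+1)
  1920: Wed (+2)  1921: Thu (+1)  1922: Fri (+1) ✓  1923: Sat (+1)  1924: Mon (+2)
  1925: Tue (+1)  1926: Wed (+1)  1927: Thu (+1)  1928: Sat (+2)  … (22 more years) …
  1951: Sat (+1)  1952: Mon (+2)  1953: Tue (+1)  1954: Wed (+1)  1955: Thu (+1)
  1956: Sat (+2)  1957: Sun (+1)  1958: Mon (+1)  1959: Tue (+1)  1960: Thu (+2)
  1961: Fri (+1) ✓  1962: Sat (+1)  1963: Sun (+1)  1964: Tue (+2)
Friday years: 1916, 1922, 1933, 1939, 1944, 1950, 1961 — 7 in total.

7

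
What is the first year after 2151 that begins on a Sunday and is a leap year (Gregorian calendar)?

2164

Jan 1 advances by 2 weekdays after a leap year and by 1 after a common year.
2151: Jan 1 is Friday.
2152: Saturday (leap)
2153: Monday
2154: Tuesday
2155: Wednesday
2156: Thursday (leap)
2157: Saturday
2158: Sunday
2159: Monday
2160: Tuesday (leap)
2161: Thursday
2162: Friday
2163: Saturday
2164: Sunday (leap)
2164 begins on a Sunday and is a leap year.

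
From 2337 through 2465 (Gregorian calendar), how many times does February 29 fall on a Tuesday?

Leap years in 2337–2465: 32 of them.
Feb 29 weekday advances by 5 (mod 7) from one leap year to the next four years later (or differs when a century non-leap intervenes).
Leap-day weekdays: 2340:Thu 2344:Tue✓ 2348:Sun 2352:Fri 2356:Wed 2360:Mon 2364:Sat 2368:Thu 2372:Tue✓ 2376:Sun 2380:Fri 2384:Wed 2388:Mon …(6 more)… 2416:Mon 2420:Sat 2424:Thu 2428:Tue✓ 2432:Sun 2436:Fri 2440:Wed 2444:Mon 2448:Sat 2452:Thu 2456:Tue✓ 2460:Sun 2464:Fri
Tuesday: 2344, 2372, 2400, 2428, 2456 → 5.

5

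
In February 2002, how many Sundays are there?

February 2002 has 28 days and begins on Friday.
The first Sunday is February 3.
Sundays fall on 3, 10, 17, 24 — that's 4.

4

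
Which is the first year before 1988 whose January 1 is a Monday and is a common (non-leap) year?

1979

Jan 1 advances by 2 weekdays after a leap year and by 1 after a common year.
1988: Jan 1 is Friday (leap).
1987: Thursday
1986: Wednesday
1985: Tuesday
1984: Sunday (leap)
1983: Saturday
1982: Friday
1981: Thursday
1980: Tuesday (leap)
1979: Monday
1979 begins on a Monday and is a common year.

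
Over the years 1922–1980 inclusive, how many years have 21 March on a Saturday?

8

Track 21 March's weekday year by year (advancing +1, or +2 across a Feb 29):
  1922: Tue  1923: Wed (+1)  1924: Fri (+2)  1925: Sat (+1) ✓  1926: Sun (+1)
  1927: Mon (+1)  1928: Wed (+2)  1929: Thu (+1)  1930: Fri (+1)  1931: Sat (+1) ✓
  1932: Mon (+2)  1933: Tue (+1)  1934: Wed (+1)  1935: Thu (+1)  … (31 more years) …
  1967: Tue (+1)  1968: Thu (+2)  1969: Fri (+1)  1970: Sat (+1) ✓  1971: Sun (+1)
  1972: Tue (+2)  1973: Wed (+1)  1974: Thu (+1)  1975: Fri (+1)  1976: Sun (+2)
  1977: Mon (+1)  1978: Tue (+1)  1979: Wed (+1)  1980: Fri (+2)
Saturday years: 1925, 1931, 1936, 1942, 1953, 1959, 1964, 1970 — 8 in total.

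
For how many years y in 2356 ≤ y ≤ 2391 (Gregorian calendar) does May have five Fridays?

16

May has 31 days; it has five Fridays when Friday falls among the first (month-length − 28) days — i.e. when May 1 is one of Friday/Thursday/Wednesday.
May 1 by year: 2356:Tue 2357:Wed✓ 2358:Thu✓ 2359:Fri✓ 2360:Sun 2361:Mon 2362:Tue 2363:Wed✓ 2364:Fri✓ 2365:Sat 2366:Sun 2367:Mon 2368:Wed✓ 2369:Thu✓ 2370:Fri✓ …(6 more)… 2377:Sun 2378:Mon 2379:Tue 2380:Thu✓ 2381:Fri✓ 2382:Sat 2383:Sun 2384:Tue 2385:Wed✓ 2386:Thu✓ 2387:Fri✓ 2388:Sun 2389:Mon 2390:Tue 2391:Wed✓
Years with five Fridays: 2357, 2358, 2359, 2363, 2364, 2368, 2369, 2370, 2374, 2375, 2380, 2381, 2385, 2386, 2387, 2391 → 16.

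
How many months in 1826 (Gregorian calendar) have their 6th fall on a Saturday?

1

Check the 6th of each month of 1826: Jan 6: Fri, Feb 6: Mon, Mar 6: Mon, Apr 6: Thu, May 6: Sat, Jun 6: Tue, Jul 6: Thu, Aug 6: Sun, Sep 6: Wed, Oct 6: Fri, Nov 6: Mon, Dec 6: Wed.
Saturday occurs in May — 1 month.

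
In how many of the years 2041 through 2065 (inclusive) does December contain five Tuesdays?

12

December has 31 days; it has five Tuesdays when Tuesday falls among the first (month-length − 28) days — i.e. when December 1 is one of Tuesday/Monday/Sunday.
December 1 by year: 2041:Sun✓ 2042:Mon✓ 2043:Tue✓ 2044:Thu 2045:Fri 2046:Sat 2047:Sun✓ 2048:Tue✓ 2049:Wed 2050:Thu 2051:Fri 2052:Sun✓ 2053:Mon✓ 2054:Tue✓ 2055:Wed 2056:Fri 2057:Sat 2058:Sun✓ 2059:Mon✓ 2060:Wed 2061:Thu 2062:Fri 2063:Sat 2064:Mon✓ 2065:Tue✓
Years with five Tuesdays: 2041, 2042, 2043, 2047, 2048, 2052, 2053, 2054, 2058, 2059, 2064, 2065 → 12.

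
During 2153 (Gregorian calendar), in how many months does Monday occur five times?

A month of length L has five Mondays iff its first Monday is on day ≤ L−28 (so day 1–3 in a 31-day month, 1–2 in a 30-day month, day 1 in a leap February).
Checking each month of 2153: Jan starts Mon (31d) ✓; Feb starts Thu (28d); Mar starts Thu (31d); Apr starts Sun (30d) ✓; May starts Tue (31d); Jun starts Fri (30d); Jul starts Sun (31d) ✓; Aug starts Wed (31d); Sep starts Sat (30d); Oct starts Mon (31d) ✓; Nov starts Thu (30d); Dec starts Sat (31d) ✓.
Five-Monday months: January, April, July, October, December → 5.

5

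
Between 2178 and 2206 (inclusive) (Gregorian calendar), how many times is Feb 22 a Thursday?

Track Feb 22's weekday year by year (advancing +1, or +2 across a Feb 29):
  2178: Sun  2179: Mon (+1)  2180: Tue (+1)  2181: Thu (+2) ✓  2182: Fri (+1)
  2183: Sat (+1)  2184: Sun (+1)  2185: Tue (+2)  2186: Wed (+1)  2187: Thu (+1) ✓
  2188: Fri (+1)  2189: Sun (+2)  2190: Mon (+1)  2191: Tue (+1)  2192: Wed (+1)
  2193: Fri (+2)  2194: Sat (+1)  2195: Sun (+1)  2196: Mon (+1)  2197: Wed (+2)
  2198: Thu (+1) ✓  2199: Fri (+1)  2200: Sat (+1)  2201: Sun (+1)  2202: Mon (+1)
  2203: Tue (+1)  2204: Wed (+1)  2205: Fri (+2)  2206: Sat (+1)
Thursday years: 2181, 2187, 2198 — 3 in total.

3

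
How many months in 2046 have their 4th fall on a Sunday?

3

Check the 4th of each month of 2046: Jan 4: Thu, Feb 4: Sun, Mar 4: Sun, Apr 4: Wed, May 4: Fri, Jun 4: Mon, Jul 4: Wed, Aug 4: Sat, Sep 4: Tue, Oct 4: Thu, Nov 4: Sun, Dec 4: Tue.
Sunday occurs in February, March, November — 3 months.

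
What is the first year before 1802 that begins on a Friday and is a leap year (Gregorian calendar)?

Jan 1 advances by 2 weekdays after a leap year and by 1 after a common year.
1802: Jan 1 is Friday.
1801: Thursday
1800: Wednesday
1799: Tuesday
1798: Monday
1797: Sunday
1796: Friday (leap)
1796 begins on a Friday and is a leap year.

1796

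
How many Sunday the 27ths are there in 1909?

1

Check the 27th of each month of 1909: Jan 27: Wed, Feb 27: Sat, Mar 27: Sat, Apr 27: Tue, May 27: Thu, Jun 27: Sun, Jul 27: Tue, Aug 27: Fri, Sep 27: Mon, Oct 27: Wed, Nov 27: Sat, Dec 27: Mon.
Sunday occurs in June — 1 month.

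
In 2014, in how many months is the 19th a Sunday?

2

Check the 19th of each month of 2014: Jan 19: Sun, Feb 19: Wed, Mar 19: Wed, Apr 19: Sat, May 19: Mon, Jun 19: Thu, Jul 19: Sat, Aug 19: Tue, Sep 19: Fri, Oct 19: Sun, Nov 19: Wed, Dec 19: Fri.
Sunday occurs in January, October — 2 months.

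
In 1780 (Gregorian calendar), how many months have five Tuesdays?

A month of length L has five Tuesdays iff its first Tuesday is on day ≤ L−28 (so day 1–3 in a 31-day month, 1–2 in a 30-day month, day 1 in a leap February).
Checking each month of 1780: Jan starts Sat (31d); Feb starts Tue (29d) ✓; Mar starts Wed (31d); Apr starts Sat (30d); May starts Mon (31d) ✓; Jun starts Thu (30d); Jul starts Sat (31d); Aug starts Tue (31d) ✓; Sep starts Fri (30d); Oct starts Sun (31d) ✓; Nov starts Wed (30d); Dec starts Fri (31d).
Five-Tuesday months: February, May, August, October → 4.

4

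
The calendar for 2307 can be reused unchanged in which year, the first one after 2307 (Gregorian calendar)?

2318

Two years share a calendar iff Jan 1 falls on the same weekday and both are leap or both are common. 2307: Jan 1 is Tuesday, common year.
2308: Jan 1 Wednesday, leap
2309: Jan 1 Friday, common
2310: Jan 1 Saturday, common
2311: Jan 1 Sunday, common
2312: Jan 1 Monday, leap
2313: Jan 1 Wednesday, common
2314: Jan 1 Thursday, common
2315: Jan 1 Friday, common
2316: Jan 1 Saturday, leap
2317: Jan 1 Monday, common
2318: Jan 1 Tuesday, common
2318 matches on both conditions.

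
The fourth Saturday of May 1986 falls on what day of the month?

24

May 1, 1986 is a Thursday, so the first Saturday is the 3rd.
The fourth Saturday is 3 + 21 = 24.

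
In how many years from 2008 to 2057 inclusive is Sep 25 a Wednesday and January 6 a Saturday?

Check each year's weekday for Sep 25 and January 6:
  2008: Thu/Sun  2009: Fri/Tue  2010: Sat/Wed  2011: Sun/Thu  2012: Tue/Fri  2013: Wed/Sun  2014: Thu/Mon  2015: Fri/Tue  2016: Sun/Wed  2017: Mon/Fri  2018: Tue/Sat  2019: Wed/Sun  2020: Fri/Mon  2021: Sat/Wed  …(22 more)…  2044: Sun/Wed  2045: Mon/Fri  2046: Tue/Sat  2047: Wed/Sun  2048: Fri/Mon  2049: Sat/Wed  2050: Sun/Thu  2051: Mon/Fri  2052: Wed/Sat ✓  2053: Thu/Mon  2054: Fri/Tue  2055: Sat/Wed  2056: Mon/Thu  2057: Tue/Sat
Both conditions hold in: 2024, 2052 — 2.

2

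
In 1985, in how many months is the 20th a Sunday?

2

Check the 20th of each month of 1985: Jan 20: Sun, Feb 20: Wed, Mar 20: Wed, Apr 20: Sat, May 20: Mon, Jun 20: Thu, Jul 20: Sat, Aug 20: Tue, Sep 20: Fri, Oct 20: Sun, Nov 20: Wed, Dec 20: Fri.
Sunday occurs in January, October — 2 months.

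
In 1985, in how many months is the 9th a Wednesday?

Check the 9th of each month of 1985: Jan 9: Wed, Feb 9: Sat, Mar 9: Sat, Apr 9: Tue, May 9: Thu, Jun 9: Sun, Jul 9: Tue, Aug 9: Fri, Sep 9: Mon, Oct 9: Wed, Nov 9: Sat, Dec 9: Mon.
Wednesday occurs in January, October — 2 months.

2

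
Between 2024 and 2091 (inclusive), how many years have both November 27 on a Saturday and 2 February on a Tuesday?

Check each year's weekday for November 27 and 2 February:
  2024: Wed/Fri  2025: Thu/Sun  2026: Fri/Mon  2027: Sat/Tue ✓  2028: Mon/Wed  2029: Tue/Fri  2030: Wed/Sat  2031: Thu/Sun  2032: Sat/Mon  2033: Sun/Wed  2034: Mon/Thu  2035: Tue/Fri  2036: Thu/Sat  2037: Fri/Mon  …(40 more)…  2078: Sun/Wed  2079: Mon/Thu  2080: Wed/Fri  2081: Thu/Sun  2082: Fri/Mon  2083: Sat/Tue ✓  2084: Mon/Wed  2085: Tue/Fri  2086: Wed/Sat  2087: Thu/Sun  2088: Sat/Mon  2089: Sun/Wed  2090: Mon/Thu  2091: Tue/Fri
Both conditions hold in: 2027, 2038, 2049, 2055, 2066, 2077, 2083 — 7.

7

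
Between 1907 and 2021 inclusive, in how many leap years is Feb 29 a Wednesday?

Leap years in 1907–2021: 29 of them.
Feb 29 weekday advances by 5 (mod 7) from one leap year to the next four years later (or differs when a century non-leap intervenes).
Leap-day weekdays: 1908:Sat 1912:Thu 1916:Tue 1920:Sun 1924:Fri 1928:Wed✓ 1932:Mon 1936:Sat 1940:Thu 1944:Tue 1948:Sun 1952:Fri 1956:Wed✓ …(3 more)… 1972:Tue 1976:Sun 1980:Fri 1984:Wed✓ 1988:Mon 1992:Sat 1996:Thu 2000:Tue 2004:Sun 2008:Fri 2012:Wed✓ 2016:Mon 2020:Sat
Wednesday: 1928, 1956, 1984, 2012 → 4.

4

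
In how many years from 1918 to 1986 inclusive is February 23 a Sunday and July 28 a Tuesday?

2

Check each year's weekday for February 23 and July 28:
  1918: Sat/Sun  1919: Sun/Mon  1920: Mon/Wed  1921: Wed/Thu  1922: Thu/Fri  1923: Fri/Sat  1924: Sat/Mon  1925: Mon/Tue  1926: Tue/Wed  1927: Wed/Thu  1928: Thu/Sat  1929: Sat/Sun  1930: Sun/Mon  1931: Mon/Tue  …(41 more)…  1973: Fri/Sat  1974: Sat/Sun  1975: Sun/Mon  1976: Mon/Wed  1977: Wed/Thu  1978: Thu/Fri  1979: Fri/Sat  1980: Sat/Mon  1981: Mon/Tue  1982: Tue/Wed  1983: Wed/Thu  1984: Thu/Sat  1985: Sat/Sun  1986: Sun/Mon
Both conditions hold in: 1936, 1964 — 2.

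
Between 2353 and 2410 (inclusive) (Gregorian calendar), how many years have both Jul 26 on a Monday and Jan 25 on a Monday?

Check each year's weekday for Jul 26 and Jan 25:
  2353: Sun/Sun  2354: Mon/Mon ✓  2355: Tue/Tue  2356: Thu/Wed  2357: Fri/Fri  2358: Sat/Sat  2359: Sun/Sun  2360: Tue/Mon  2361: Wed/Wed  2362: Thu/Thu  2363: Fri/Fri  2364: Sun/Sat  2365: Mon/Mon ✓  2366: Tue/Tue  …(30 more)…  2397: Sat/Sat  2398: Sun/Sun  2399: Mon/Mon ✓  2400: Wed/Tue  2401: Thu/Thu  2402: Fri/Fri  2403: Sat/Sat  2404: Mon/Sun  2405: Tue/Tue  2406: Wed/Wed  2407: Thu/Thu  2408: Sat/Fri  2409: Sun/Sun  2410: Mon/Mon ✓
Both conditions hold in: 2354, 2365, 2371, 2382, 2393, 2399, 2410 — 7.

7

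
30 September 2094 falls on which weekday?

January 1, 2094 is a Friday.
September 30 is day 273 of the year, i.e. 272 days after Jan 1.
272 mod 7 = 6, so advance 6 weekdays from Friday: Thursday.

Thursday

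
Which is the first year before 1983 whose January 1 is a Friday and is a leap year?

1960

Jan 1 advances by 2 weekdays after a leap year and by 1 after a common year.
1983: Jan 1 is Saturday.
1982: Friday
1981: Thursday
1980: Tuesday (leap)
1979: Monday
1978: Sunday
1977: Saturday
1976: Thursday (leap)
1975: Wednesday
1974: Tuesday
1973: Monday
1972: Saturday (leap)
1971: Friday
1970: Thursday
1969: Wednesday
1968: Monday (leap)
1967: Sunday
1966: Saturday
1965: Friday
1964: Wednesday (leap)
1963: Tuesday
1962: Monday
1961: Sunday
1960: Friday (leap)
1960 begins on a Friday and is a leap year.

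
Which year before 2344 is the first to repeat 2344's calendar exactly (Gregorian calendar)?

2316

Two years share a calendar iff Jan 1 falls on the same weekday and both are leap or both are common. 2344: Jan 1 is Saturday, leap year.
2343: Jan 1 Friday, common
2342: Jan 1 Thursday, common
2341: Jan 1 Wednesday, common
2340: Jan 1 Monday, leap
2339: Jan 1 Sunday, common
2338: Jan 1 Saturday, common
2337: Jan 1 Friday, common
2336: Jan 1 Wednesday, leap
2335: Jan 1 Tuesday, common
2334: Jan 1 Monday, common
2333: Jan 1 Sunday, common
2332: Jan 1 Friday, leap
2331: Jan 1 Thursday, common
2330: Jan 1 Wednesday, common
2329: Jan 1 Tuesday, common
2328: Jan 1 Sunday, leap
2327: Jan 1 Saturday, common
2326: Jan 1 Friday, common
2325: Jan 1 Thursday, common
2324: Jan 1 Tuesday, leap
2323: Jan 1 Monday, common
2322: Jan 1 Sunday, common
2321: Jan 1 Saturday, common
2320: Jan 1 Thursday, leap
2319: Jan 1 Wednesday, common
2318: Jan 1 Tuesday, common
2317: Jan 1 Monday, common
2316: Jan 1 Saturday, leap
2316 matches on both conditions.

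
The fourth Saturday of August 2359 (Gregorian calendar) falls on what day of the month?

22

August 1, 2359 is a Saturday, so the first Saturday is the 1st.
The fourth Saturday is 1 + 21 = 22.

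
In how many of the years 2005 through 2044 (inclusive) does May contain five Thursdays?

17

May has 31 days; it has five Thursdays when Thursday falls among the first (month-length − 28) days — i.e. when May 1 is one of Thursday/Wednesday/Tuesday.
May 1 by year: 2005:Sun 2006:Mon 2007:Tue✓ 2008:Thu✓ 2009:Fri 2010:Sat 2011:Sun 2012:Tue✓ 2013:Wed✓ 2014:Thu✓ 2015:Fri 2016:Sun 2017:Mon 2018:Tue✓ 2019:Wed✓ …(10 more)… 2030:Wed✓ 2031:Thu✓ 2032:Sat 2033:Sun 2034:Mon 2035:Tue✓ 2036:Thu✓ 2037:Fri 2038:Sat 2039:Sun 2040:Tue✓ 2041:Wed✓ 2042:Thu✓ 2043:Fri 2044:Sun
Years with five Thursdays: 2007, 2008, 2012, 2013, 2014, 2018, 2019, 2024, 2025, 2029, 2030, 2031, 2035, 2036, 2040, 2041, 2042 → 17.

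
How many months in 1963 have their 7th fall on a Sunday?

Check the 7th of each month of 1963: Jan 7: Mon, Feb 7: Thu, Mar 7: Thu, Apr 7: Sun, May 7: Tue, Jun 7: Fri, Jul 7: Sun, Aug 7: Wed, Sep 7: Sat, Oct 7: Mon, Nov 7: Thu, Dec 7: Sat.
Sunday occurs in April, July — 2 months.

2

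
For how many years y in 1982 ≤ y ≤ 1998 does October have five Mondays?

7

October has 31 days; it has five Mondays when Monday falls among the first (month-length − 28) days — i.e. when October 1 is one of Monday/Sunday/Saturday.
October 1 by year: 1982:Fri 1983:Sat✓ 1984:Mon✓ 1985:Tue 1986:Wed 1987:Thu 1988:Sat✓ 1989:Sun✓ 1990:Mon✓ 1991:Tue 1992:Thu 1993:Fri 1994:Sat✓ 1995:Sun✓ 1996:Tue 1997:Wed 1998:Thu
Years with five Mondays: 1983, 1984, 1988, 1989, 1990, 1994, 1995 → 7.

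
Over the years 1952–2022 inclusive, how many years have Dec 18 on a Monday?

9

Track Dec 18's weekday year by year (advancing +1, or +2 across a Feb 29):
  1952: Thu  1953: Fri (+1)  1954: Sat (+1)  1955: Sun (+1)  1956: Tue (+2)
  1957: Wed (+1)  1958: Thu (+1)  1959: Fri (+1)  1960: Sun (+2)  1961: Mon (+1) ✓
  1962: Tue (+1)  1963: Wed (+1)  1964: Fri (+2)  1965: Sat (+1)  … (43 more years) …
  2009: Fri (+1)  2010: Sat (+1)  2011: Sun (+1)  2012: Tue (+2)  2013: Wed (+1)
  2014: Thu (+1)  2015: Fri (+1)  2016: Sun (+2)  2017: Mon (+1) ✓  2018: Tue (+1)
  2019: Wed (+1)  2020: Fri (+2)  2021: Sat (+1)  2022: Sun (+1)
Monday years: 1961, 1967, 1972, 1978, 1989, 1995, 2000, 2006, 2017 — 9 in total.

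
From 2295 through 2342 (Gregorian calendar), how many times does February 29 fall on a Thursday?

Leap years in 2295–2342: 11 of them.
Feb 29 weekday advances by 5 (mod 7) from one leap year to the next four years later (or differs when a century non-leap intervenes).
Leap-day weekdays: 2296:Sat 2304:Mon 2308:Sat 2312:Thu✓ 2316:Tue 2320:Sun 2324:Fri 2328:Wed 2332:Mon 2336:Sat 2340:Thu✓
Thursday: 2312, 2340 → 2.

2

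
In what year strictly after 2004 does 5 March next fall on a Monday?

2007

From one year to the next, a fixed date's weekday advances by 1, or by 2 when a Feb 29 lies between the two dates.
2004: March 5 is Friday.
2005: Saturday (+1)
2006: Sunday (+1)
2007: Monday (+1)
5 March falls on a Monday in 2007.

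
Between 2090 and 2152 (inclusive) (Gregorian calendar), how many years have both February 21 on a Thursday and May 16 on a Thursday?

Check each year's weekday for February 21 and May 16:
  2090: Tue/Tue  2091: Wed/Wed  2092: Thu/Fri  2093: Sat/Sat  2094: Sun/Sun  2095: Mon/Mon  2096: Tue/Wed  2097: Thu/Thu ✓  2098: Fri/Fri  2099: Sat/Sat  2100: Sun/Sun  2101: Mon/Mon  2102: Tue/Tue  2103: Wed/Wed  …(35 more)…  2139: Sat/Sat  2140: Sun/Mon  2141: Tue/Tue  2142: Wed/Wed  2143: Thu/Thu ✓  2144: Fri/Sat  2145: Sun/Sun  2146: Mon/Mon  2147: Tue/Tue  2148: Wed/Thu  2149: Fri/Fri  2150: Sat/Sat  2151: Sun/Sun  2152: Mon/Tue
Both conditions hold in: 2097, 2109, 2115, 2126, 2137, 2143 — 6.

6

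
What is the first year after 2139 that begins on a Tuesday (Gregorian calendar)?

2143

Jan 1 advances by 2 weekdays after a leap year and by 1 after a common year.
2139: Jan 1 is Thursday.
2140: Friday (leap)
2141: Sunday
2142: Monday
2143: Tuesday
2143 begins on a Tuesday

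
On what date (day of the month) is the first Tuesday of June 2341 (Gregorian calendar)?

June 1, 2341 is a Sunday, so the first Tuesday is the 3rd.
The first Tuesday is 3 + 0 = 3.

3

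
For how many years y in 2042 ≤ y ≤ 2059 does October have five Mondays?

7

October has 31 days; it has five Mondays when Monday falls among the first (month-length − 28) days — i.e. when October 1 is one of Monday/Sunday/Saturday.
October 1 by year: 2042:Wed 2043:Thu 2044:Sat✓ 2045:Sun✓ 2046:Mon✓ 2047:Tue 2048:Thu 2049:Fri 2050:Sat✓ 2051:Sun✓ 2052:Tue 2053:Wed 2054:Thu 2055:Fri 2056:Sun✓ 2057:Mon✓ 2058:Tue 2059:Wed
Years with five Mondays: 2044, 2045, 2046, 2050, 2051, 2056, 2057 → 7.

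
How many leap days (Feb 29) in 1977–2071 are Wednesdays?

Leap years in 1977–2071: 23 of them.
Feb 29 weekday advances by 5 (mod 7) from one leap year to the next four years later (or differs when a century non-leap intervenes).
Leap-day weekdays: 1980:Fri 1984:Wed✓ 1988:Mon 1992:Sat 1996:Thu 2000:Tue 2004:Sun 2008:Fri 2012:Wed✓ 2016:Mon 2020:Sat 2024:Thu 2028:Tue 2032:Sun 2036:Fri 2040:Wed✓ 2044:Mon 2048:Sat 2052:Thu 2056:Tue 2060:Sun 2064:Fri 2068:Wed✓
Wednesday: 1984, 2012, 2040, 2068 → 4.

4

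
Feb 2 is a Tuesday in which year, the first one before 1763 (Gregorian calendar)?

From one year to the next, a fixed date's weekday advances by 1, or by 2 when a Feb 29 lies between the two dates.
1763: February 2 is Wednesday.
1762: Tuesday (−1)
Feb 2 falls on a Tuesday in 1762.

1762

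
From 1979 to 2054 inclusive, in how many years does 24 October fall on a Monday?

11

Track 24 October's weekday year by year (advancing +1, or +2 across a Feb 29):
  1979: Wed  1980: Fri (+2)  1981: Sat (+1)  1982: Sun (+1)  1983: Mon (+1) ✓
  1984: Wed (+2)  1985: Thu (+1)  1986: Fri (+1)  1987: Sat (+1)  1988: Mon (+2) ✓
  1989: Tue (+1)  1990: Wed (+1)  1991: Thu (+1)  1992: Sat (+2)  … (48 more years) …
  2041: Thu (+1)  2042: Fri (+1)  2043: Sat (+1)  2044: Mon (+2) ✓  2045: Tue (+1)
  2046: Wed (+1)  2047: Thu (+1)  2048: Sat (+2)  2049: Sun (+1)  2050: Mon (+1) ✓
  2051: Tue (+1)  2052: Thu (+2)  2053: Fri (+1)  2054: Sat (+1)
Monday years: 1983, 1988, 1994, 2005, 2011, 2016, 2022, 2033, 2039, 2044, 2050 — 11 in total.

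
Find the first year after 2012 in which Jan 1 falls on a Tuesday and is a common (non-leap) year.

Jan 1 advances by 2 weekdays after a leap year and by 1 after a common year.
2012: Jan 1 is Sunday (leap).
2013: Tuesday
2013 begins on a Tuesday and is a common year.

2013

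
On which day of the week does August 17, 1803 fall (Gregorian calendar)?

Wednesday

January 1, 1803 is a Saturday.
August 17 is day 229 of the year, i.e. 228 days after Jan 1.
228 mod 7 = 4, so advance 4 weekdays from Saturday: Wednesday.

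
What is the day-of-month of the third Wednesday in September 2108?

September 1, 2108 is a Saturday, so the first Wednesday is the 5th.
The third Wednesday is 5 + 14 = 19.

19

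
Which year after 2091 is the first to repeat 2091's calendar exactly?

Two years share a calendar iff Jan 1 falls on the same weekday and both are leap or both are common. 2091: Jan 1 is Monday, common year.
2092: Jan 1 Tuesday, leap
2093: Jan 1 Thursday, common
2094: Jan 1 Friday, common
2095: Jan 1 Saturday, common
2096: Jan 1 Sunday, leap
2097: Jan 1 Tuesday, common
2098: Jan 1 Wednesday, common
2099: Jan 1 Thursday, common
2100: Jan 1 Friday, common
2101: Jan 1 Saturday, common
2102: Jan 1 Sunday, common
2103: Jan 1 Monday, common
2103 matches on both conditions.

2103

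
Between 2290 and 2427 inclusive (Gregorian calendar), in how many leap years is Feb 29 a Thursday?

Leap years in 2290–2427: 33 of them.
Feb 29 weekday advances by 5 (mod 7) from one leap year to the next four years later (or differs when a century non-leap intervenes).
Leap-day weekdays: 2292:Mon 2296:Sat 2304:Mon 2308:Sat 2312:Thu✓ 2316:Tue 2320:Sun 2324:Fri 2328:Wed 2332:Mon 2336:Sat 2340:Thu✓ 2344:Tue …(7 more)… 2376:Sun 2380:Fri 2384:Wed 2388:Mon 2392:Sat 2396:Thu✓ 2400:Tue 2404:Sun 2408:Fri 2412:Wed 2416:Mon 2420:Sat 2424:Thu✓
Thursday: 2312, 2340, 2368, 2396, 2424 → 5.

5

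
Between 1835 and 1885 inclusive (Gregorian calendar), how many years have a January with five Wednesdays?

January has 31 days; it has five Wednesdays when Wednesday falls among the first (month-length − 28) days — i.e. when January 1 is one of Wednesday/Tuesday/Monday.
January 1 by year: 1835:Thu 1836:Fri 1837:Sun 1838:Mon✓ 1839:Tue✓ 1840:Wed✓ 1841:Fri 1842:Sat 1843:Sun 1844:Mon✓ 1845:Wed✓ 1846:Thu 1847:Fri 1848:Sat 1849:Mon✓ …(21 more)… 1871:Sun 1872:Mon✓ 1873:Wed✓ 1874:Thu 1875:Fri 1876:Sat 1877:Mon✓ 1878:Tue✓ 1879:Wed✓ 1880:Thu 1881:Sat 1882:Sun 1883:Mon✓ 1884:Tue✓ 1885:Thu
Years with five Wednesdays: 1838, 1839, 1840, 1844, 1845, 1849, 1850, 1851, 1855, 1856, 1861, 1862, 1866, 1867, 1868, 1872, 1873, 1877, 1878, 1879, 1883, 1884 → 22.

22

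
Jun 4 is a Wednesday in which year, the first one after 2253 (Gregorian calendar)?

2256

From one year to the next, a fixed date's weekday advances by 1, or by 2 when a Feb 29 lies between the two dates.
2253: June 4 is Saturday.
2254: Sunday (+1)
2255: Monday (+1)
2256: Wednesday (+2)
Jun 4 falls on a Wednesday in 2256.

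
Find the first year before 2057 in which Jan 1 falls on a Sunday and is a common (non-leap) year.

Jan 1 advances by 2 weekdays after a leap year and by 1 after a common year.
2057: Jan 1 is Monday.
2056: Saturday (leap)
2055: Friday
2054: Thursday
2053: Wednesday
2052: Monday (leap)
2051: Sunday
2051 begins on a Sunday and is a common year.

2051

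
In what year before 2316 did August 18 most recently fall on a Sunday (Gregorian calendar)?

2312

From one year to the next, a fixed date's weekday advances by 1, or by 2 when a Feb 29 lies between the two dates.
2316: August 18 is Friday.
2315: Wednesday (−2)
2314: Tuesday (−1)
2313: Monday (−1)
2312: Sunday (−1)
August 18 falls on a Sunday in 2312.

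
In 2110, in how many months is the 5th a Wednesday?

Check the 5th of each month of 2110: Jan 5: Sun, Feb 5: Wed, Mar 5: Wed, Apr 5: Sat, May 5: Mon, Jun 5: Thu, Jul 5: Sat, Aug 5: Tue, Sep 5: Fri, Oct 5: Sun, Nov 5: Wed, Dec 5: Fri.
Wednesday occurs in February, March, November — 3 months.

3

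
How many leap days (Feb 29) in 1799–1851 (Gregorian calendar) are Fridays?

Leap years in 1799–1851: 12 of them.
Feb 29 weekday advances by 5 (mod 7) from one leap year to the next four years later (or differs when a century non-leap intervenes).
Leap-day weekdays: 1804:Wed 1808:Mon 1812:Sat 1816:Thu 1820:Tue 1824:Sun 1828:Fri✓ 1832:Wed 1836:Mon 1840:Sat 1844:Thu 1848:Tue
Friday: 1828 → 1.

1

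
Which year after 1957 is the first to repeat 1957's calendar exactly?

1963

Two years share a calendar iff Jan 1 falls on the same weekday and both are leap or both are common. 1957: Jan 1 is Tuesday, common year.
1958: Jan 1 Wednesday, common
1959: Jan 1 Thursday, common
1960: Jan 1 Friday, leap
1961: Jan 1 Sunday, common
1962: Jan 1 Monday, common
1963: Jan 1 Tuesday, common
1963 matches on both conditions.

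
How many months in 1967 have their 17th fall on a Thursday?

1

Check the 17th of each month of 1967: Jan 17: Tue, Feb 17: Fri, Mar 17: Fri, Apr 17: Mon, May 17: Wed, Jun 17: Sat, Jul 17: Mon, Aug 17: Thu, Sep 17: Sun, Oct 17: Tue, Nov 17: Fri, Dec 17: Sun.
Thursday occurs in August — 1 month.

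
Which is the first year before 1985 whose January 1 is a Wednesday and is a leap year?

1964

Jan 1 advances by 2 weekdays after a leap year and by 1 after a common year.
1985: Jan 1 is Tuesday.
1984: Sunday (leap)
1983: Saturday
1982: Friday
1981: Thursday
1980: Tuesday (leap)
1979: Monday
1978: Sunday
1977: Saturday
1976: Thursday (leap)
1975: Wednesday
1974: Tuesday
1973: Monday
1972: Saturday (leap)
1971: Friday
1970: Thursday
1969: Wednesday
1968: Monday (leap)
1967: Sunday
1966: Saturday
1965: Friday
1964: Wednesday (leap)
1964 begins on a Wednesday and is a leap year.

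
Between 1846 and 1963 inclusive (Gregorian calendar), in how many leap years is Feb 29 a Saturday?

4

Leap years in 1846–1963: 28 of them.
Feb 29 weekday advances by 5 (mod 7) from one leap year to the next four years later (or differs when a century non-leap intervenes).
Leap-day weekdays: 1848:Tue 1852:Sun 1856:Fri 1860:Wed 1864:Mon 1868:Sat✓ 1872:Thu 1876:Tue 1880:Sun 1884:Fri 1888:Wed 1892:Mon 1896:Sat✓ 1904:Mon 1908:Sat✓ 1912:Thu 1916:Tue 1920:Sun 1924:Fri 1928:Wed 1932:Mon 1936:Sat✓ 1940:Thu 1944:Tue 1948:Sun 1952:Fri 1956:Wed 1960:Mon
Saturday: 1868, 1896, 1908, 1936 → 4.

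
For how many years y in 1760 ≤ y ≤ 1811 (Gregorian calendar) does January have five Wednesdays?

January has 31 days; it has five Wednesdays when Wednesday falls among the first (month-length − 28) days — i.e. when January 1 is one of Wednesday/Tuesday/Monday.
January 1 by year: 1760:Tue✓ 1761:Thu 1762:Fri 1763:Sat 1764:Sun 1765:Tue✓ 1766:Wed✓ 1767:Thu 1768:Fri 1769:Sun 1770:Mon✓ 1771:Tue✓ 1772:Wed✓ 1773:Fri 1774:Sat …(22 more)… 1797:Sun 1798:Mon✓ 1799:Tue✓ 1800:Wed✓ 1801:Thu 1802:Fri 1803:Sat 1804:Sun 1805:Tue✓ 1806:Wed✓ 1807:Thu 1808:Fri 1809:Sun 1810:Mon✓ 1811:Tue✓
Years with five Wednesdays: 1760, 1765, 1766, 1770, 1771, 1772, 1776, 1777, 1781, 1782, 1783, 1787, 1788, 1793, 1794, 1798, 1799, 1800, 1805, 1806, 1810, 1811 → 22.

22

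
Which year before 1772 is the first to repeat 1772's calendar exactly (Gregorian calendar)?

1744

Two years share a calendar iff Jan 1 falls on the same weekday and both are leap or both are common. 1772: Jan 1 is Wednesday, leap year.
1771: Jan 1 Tuesday, common
1770: Jan 1 Monday, common
1769: Jan 1 Sunday, common
1768: Jan 1 Friday, leap
1767: Jan 1 Thursday, common
1766: Jan 1 Wednesday, common
1765: Jan 1 Tuesday, common
1764: Jan 1 Sunday, leap
1763: Jan 1 Saturday, common
1762: Jan 1 Friday, common
1761: Jan 1 Thursday, common
1760: Jan 1 Tuesday, leap
1759: Jan 1 Monday, common
1758: Jan 1 Sunday, common
1757: Jan 1 Saturday, common
1756: Jan 1 Thursday, leap
1755: Jan 1 Wednesday, common
1754: Jan 1 Tuesday, common
1753: Jan 1 Monday, common
1752: Jan 1 Saturday, leap
1751: Jan 1 Friday, common
1750: Jan 1 Thursday, common
1749: Jan 1 Wednesday, common
1748: Jan 1 Monday, leap
1747: Jan 1 Sunday, common
1746: Jan 1 Saturday, common
1745: Jan 1 Friday, common
1744: Jan 1 Wednesday, leap
1744 matches on both conditions.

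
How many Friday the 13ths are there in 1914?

3

Check the 13th of each month of 1914: Jan 13: Tue, Feb 13: Fri, Mar 13: Fri, Apr 13: Mon, May 13: Wed, Jun 13: Sat, Jul 13: Mon, Aug 13: Thu, Sep 13: Sun, Oct 13: Tue, Nov 13: Fri, Dec 13: Sun.
Friday occurs in February, March, November — 3 months.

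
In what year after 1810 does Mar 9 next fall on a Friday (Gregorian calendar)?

1821

From one year to the next, a fixed date's weekday advances by 1, or by 2 when a Feb 29 lies between the two dates.
1810: March 9 is Friday.
1811: Saturday (+1)
1812: Monday (+2)
1813: Tuesday (+1)
1814: Wednesday (+1)
1815: Thursday (+1)
1816: Saturday (+2)
1817: Sunday (+1)
1818: Monday (+1)
1819: Tuesday (+1)
1820: Thursday (+2)
1821: Friday (+1)
Mar 9 falls on a Friday in 1821.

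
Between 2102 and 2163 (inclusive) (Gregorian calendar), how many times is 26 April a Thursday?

Track 26 April's weekday year by year (advancing +1, or +2 across a Feb 29):
  2102: Wed  2103: Thu (+1) ✓  2104: Sat (+2)  2105: Sun (+1)  2106: Mon (+1)
  2107: Tue (+1)  2108: Thu (+2) ✓  2109: Fri (+1)  2110: Sat (+1)  2111: Sun (+1)
  2112: Tue (+2)  2113: Wed (+1)  2114: Thu (+1) ✓  2115: Fri (+1)  … (34 more years) …
  2150: Sun (+1)  2151: Mon (+1)  2152: Wed (+2)  2153: Thu (+1) ✓  2154: Fri (+1)
  2155: Sat (+1)  2156: Mon (+2)  2157: Tue (+1)  2158: Wed (+1)  2159: Thu (+1) ✓
  2160: Sat (+2)  2161: Sun (+1)  2162: Mon (+1)  2163: Tue (+1)
Thursday years: 2103, 2108, 2114, 2125, 2131, 2136, 2142, 2153, 2159 — 9 in total.

9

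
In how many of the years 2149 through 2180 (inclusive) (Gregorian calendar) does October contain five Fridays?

15

October has 31 days; it has five Fridays when Friday falls among the first (month-length − 28) days — i.e. when October 1 is one of Friday/Thursday/Wednesday.
October 1 by year: 2149:Wed✓ 2150:Thu✓ 2151:Fri✓ 2152:Sun 2153:Mon 2154:Tue 2155:Wed✓ 2156:Fri✓ 2157:Sat 2158:Sun 2159:Mon 2160:Wed✓ 2161:Thu✓ 2162:Fri✓ 2163:Sat 2164:Mon 2165:Tue 2166:Wed✓ 2167:Thu✓ 2168:Sat 2169:Sun 2170:Mon 2171:Tue 2172:Thu✓ 2173:Fri✓ 2174:Sat 2175:Sun 2176:Tue 2177:Wed✓ 2178:Thu✓ 2179:Fri✓ 2180:Sun
Years with five Fridays: 2149, 2150, 2151, 2155, 2156, 2160, 2161, 2162, 2166, 2167, 2172, 2173, 2177, 2178, 2179 → 15.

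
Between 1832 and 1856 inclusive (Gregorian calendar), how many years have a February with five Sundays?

February has 28 days (29 in leap years); it has five Sundays when Sunday falls among the first (month-length − 28) days — i.e. when February 1 is Sunday in a leap year (never in a common year).
February 1 by year: 1832:Wed 1833:Fri 1834:Sat 1835:Sun 1836:Mon 1837:Wed 1838:Thu 1839:Fri 1840:Sat 1841:Mon 1842:Tue 1843:Wed 1844:Thu 1845:Sat 1846:Sun 1847:Mon 1848:Tue 1849:Thu 1850:Fri 1851:Sat 1852:Sun✓ 1853:Tue 1854:Wed 1855:Thu 1856:Fri
Years with five Sundays: 1852 → 1.

1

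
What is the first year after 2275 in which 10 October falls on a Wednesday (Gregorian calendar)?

From one year to the next, a fixed date's weekday advances by 1, or by 2 when a Feb 29 lies between the two dates.
2275: October 10 is Sunday.
2276: Tuesday (+2)
2277: Wednesday (+1)
10 October falls on a Wednesday in 2277.

2277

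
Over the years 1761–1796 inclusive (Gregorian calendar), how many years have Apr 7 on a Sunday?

5

Track Apr 7's weekday year by year (advancing +1, or +2 across a Feb 29):
  1761: Tue  1762: Wed (+1)  1763: Thu (+1)  1764: Sat (+2)  1765: Sun (+1) ✓
  1766: Mon (+1)  1767: Tue (+1)  1768: Thu (+2)  1769: Fri (+1)  1770: Sat (+1)
  1771: Sun (+1) ✓  1772: Tue (+2)  1773: Wed (+1)  1774: Thu (+1)  … (8 more years) …
  1783: Mon (+1)  1784: Wed (+2)  1785: Thu (+1)  1786: Fri (+1)  1787: Sat (+1)
  1788: Mon (+2)  1789: Tue (+1)  1790: Wed (+1)  1791: Thu (+1)  1792: Sat (+2)
  1793: Sun (+1) ✓  1794: Mon (+1)  1795: Tue (+1)  1796: Thu (+2)
Sunday years: 1765, 1771, 1776, 1782, 1793 — 5 in total.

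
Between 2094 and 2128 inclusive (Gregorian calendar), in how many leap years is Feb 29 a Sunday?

Leap years in 2094–2128: 8 of them.
Feb 29 weekday advances by 5 (mod 7) from one leap year to the next four years later (or differs when a century non-leap intervenes).
Leap-day weekdays: 2096:Wed 2104:Fri 2108:Wed 2112:Mon 2116:Sat 2120:Thu 2124:Tue 2128:Sun✓
Sunday: 2128 → 1.

1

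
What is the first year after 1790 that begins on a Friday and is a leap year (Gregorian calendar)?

Jan 1 advances by 2 weekdays after a leap year and by 1 after a common year.
1790: Jan 1 is Friday.
1791: Saturday
1792: Sunday (leap)
1793: Tuesday
1794: Wednesday
1795: Thursday
1796: Friday (leap)
1796 begins on a Friday and is a leap year.

1796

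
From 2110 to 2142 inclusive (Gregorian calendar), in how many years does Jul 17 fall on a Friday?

5

Track Jul 17's weekday year by year (advancing +1, or +2 across a Feb 29):
  2110: Thu  2111: Fri (+1) ✓  2112: Sun (+2)  2113: Mon (+1)  2114: Tue (+1)
  2115: Wed (+1)  2116: Fri (+2) ✓  2117: Sat (+1)  2118: Sun (+1)  2119: Mon (+1)
  2120: Wed (+2)  2121: Thu (+1)  2122: Fri (+1) ✓  2123: Sat (+1)  … (5 more years) …
  2129: Sun (+1)  2130: Mon (+1)  2131: Tue (+1)  2132: Thu (+2)  2133: Fri (+1) ✓
  2134: Sat (+1)  2135: Sun (+1)  2136: Tue (+2)  2137: Wed (+1)  2138: Thu (+1)
  2139: Fri (+1) ✓  2140: Sun (+2)  2141: Mon (+1)  2142: Tue (+1)
Friday years: 2111, 2116, 2122, 2133, 2139 — 5 in total.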